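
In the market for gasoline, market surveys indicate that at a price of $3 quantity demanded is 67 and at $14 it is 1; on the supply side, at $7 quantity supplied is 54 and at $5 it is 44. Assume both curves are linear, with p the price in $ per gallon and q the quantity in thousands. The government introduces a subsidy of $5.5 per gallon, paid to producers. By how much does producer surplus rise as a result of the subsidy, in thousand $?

Producer surplus rises by $169.5 thousand.

Demand slope: (1 − 67)/(14 − 3) = -6, so qd = 85 − 6p.
Supply slope: (44 − 54)/(5 − 7) = 5, so qs = 5p + 19.
Before the subsidy: set 85 − 6p = 5p + 19 → p* = $6, q* = 49.
With a per-unit subsidy paid to producers, each receives p + 5.5 per unit sold, so supply becomes qs = 5(p + 5.5) + 19.
Solving gives q = 64 with buyers paying $3.5 and producers receiving $9 (the $5.5 wedge).
ΔPS is the trapezoid between Q = 64 and Q = 49 of height $3: ½ · (49 + 64) · 3 = $169.5.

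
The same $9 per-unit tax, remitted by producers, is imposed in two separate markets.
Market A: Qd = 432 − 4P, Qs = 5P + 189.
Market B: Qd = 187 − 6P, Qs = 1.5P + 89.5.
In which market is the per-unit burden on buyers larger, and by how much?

Market A: pre-tax P* = $27, Q* = 324; post-tax Q = 304; per-unit burden on buyers = $5.
Market B: pre-tax P* = $13, Q* = 109; post-tax Q = 98.2; per-unit burden on buyers = $1.8.
Difference: $5 vs $1.8 → market A is larger by $3.2.

Market A, by $3.2.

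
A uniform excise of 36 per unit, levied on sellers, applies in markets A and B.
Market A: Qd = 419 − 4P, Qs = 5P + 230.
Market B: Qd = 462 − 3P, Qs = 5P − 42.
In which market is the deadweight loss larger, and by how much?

Market A: pre-tax P* = 21, Q* = 335; post-tax Q = 255; deadweight loss = 1440.
Market B: pre-tax P* = 63, Q* = 273; post-tax Q = 205.5; deadweight loss = 1215.
Difference: 1440 vs 1215 → market A is larger by 225.

Market A, by 225.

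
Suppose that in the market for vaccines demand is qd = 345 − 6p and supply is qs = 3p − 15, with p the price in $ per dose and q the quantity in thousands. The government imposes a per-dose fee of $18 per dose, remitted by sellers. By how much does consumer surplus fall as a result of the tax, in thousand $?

Consumer surplus falls by $522 thousand.

Before the tax: set 345 − 6p = 3p − 15 → p* = $40, q* = 105.
With the tax collected from sellers, supply shifts: qs = 3(p − 18) − 15.
Solving gives q = 69 with buyers paying $46 and sellers receiving $28 (the $18 wedge).
ΔCS is the trapezoid between Q = 69 and Q = 105 of height $6: ½ · (105 + 69) · 6 = $522.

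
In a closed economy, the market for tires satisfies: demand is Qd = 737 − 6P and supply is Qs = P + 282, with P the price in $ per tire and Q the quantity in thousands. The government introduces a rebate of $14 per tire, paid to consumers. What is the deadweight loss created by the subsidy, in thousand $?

Deadweight loss = $84 thousand.

Without the subsidy, 737 − 6P = P + 282 gives 7P = 455, so P* = $65 and Q* = 347.
With a per-unit subsidy paid to consumers, each effectively pays P − 14, so demand becomes Qd = 737 − 6(P − 14).
Solving gives Q = 359 with consumers paying $63 and sellers receiving $77 (the $14 wedge).
Quantity rises by |ΔQ| = |347 − 359| = 12.
DWL = ½ · t · |ΔQ| = ½ · 14 · 12 = $84.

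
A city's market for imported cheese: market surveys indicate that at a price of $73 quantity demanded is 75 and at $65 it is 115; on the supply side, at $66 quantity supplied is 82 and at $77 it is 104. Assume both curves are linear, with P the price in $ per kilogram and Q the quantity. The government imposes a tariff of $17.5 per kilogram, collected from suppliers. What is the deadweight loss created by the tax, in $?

Deadweight loss = $218.75.

Demand slope: (115 − 75)/(65 − 73) = -5, so Qd = 440 − 5P.
Supply slope: (104 − 82)/(77 − 66) = 2, so Qs = 2P − 50.
Before the tax: set 440 − 5P = 2P − 50 → P* = $70, Q* = 90.
With the tax collected from suppliers, supply shifts: Qs = 2(P − 17.5) − 50.
Solving gives Q = 65 with buyers paying $75 and suppliers receiving $57.5 (the $17.5 wedge).
Quantity falls by |ΔQ| = |90 − 65| = 25.
DWL = ½ · t · |ΔQ| = ½ · 17.5 · 25 = $218.75.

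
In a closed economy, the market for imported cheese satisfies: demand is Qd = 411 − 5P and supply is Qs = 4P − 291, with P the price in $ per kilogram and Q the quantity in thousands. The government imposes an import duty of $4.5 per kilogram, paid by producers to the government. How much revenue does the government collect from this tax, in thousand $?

Without the tax, 411 − 5P = 4P − 291 gives 9P = 702, so P* = $78 and Q* = 21.
With the tax collected from producers, supply shifts: Qs = 4(P − 4.5) − 291.
New equilibrium: consumers pay $80, producers receive $75.5, Q = 11. (Wedge: Pb − Ps = 4.5.)
Revenue = t · Q = 4.5 · 11 = $49.5.

Tax revenue = $49.5 thousand.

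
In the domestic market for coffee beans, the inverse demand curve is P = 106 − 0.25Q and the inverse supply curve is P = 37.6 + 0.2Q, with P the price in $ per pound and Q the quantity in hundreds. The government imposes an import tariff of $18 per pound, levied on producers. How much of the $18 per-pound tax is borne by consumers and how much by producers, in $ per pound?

Consumers bear $10 per pound; producers bear $8 per pound.

Inverting to Q(P) form: Qd = 424 − 4P; Qs = 5P − 188.
Without the tax, 424 − 4P = 5P − 188 gives 9P = 612, so P* = $68 and Q* = 152.
With the tax collected from producers, supply shifts: Qs = 5(P − 18) − 188.
New equilibrium: consumers pay $78, producers receive $60, Q = 112. (Wedge: Pb − Ps = 18.)
Burden on consumers: $10; on producers: $8. (They sum to $18.)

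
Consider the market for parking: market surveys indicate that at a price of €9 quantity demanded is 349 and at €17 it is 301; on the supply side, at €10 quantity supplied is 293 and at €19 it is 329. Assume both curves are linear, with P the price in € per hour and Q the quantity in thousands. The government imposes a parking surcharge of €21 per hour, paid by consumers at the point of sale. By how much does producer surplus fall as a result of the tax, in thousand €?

Demand slope: (301 − 349)/(17 − 9) = -6, so Qd = 403 − 6P.
Supply slope: (329 − 293)/(19 − 10) = 4, so Qs = 4P + 253.
Without the tax, 403 − 6P = 4P + 253 gives 10P = 150, so P* = €15 and Q* = 313.
With the tax collected from consumers, demand (in seller-price terms) shifts: Qd = 403 − 6(P + 21).
Solving gives Q = 262.6 with consumers paying €23.4 and suppliers receiving €2.4 (the €21 wedge).
ΔPS is the trapezoid between Q = 262.6 and Q = 313 of height €12.6: ½ · (313 + 262.6) · 12.6 = €3626.28.

Producer surplus falls by €3626.28 thousand.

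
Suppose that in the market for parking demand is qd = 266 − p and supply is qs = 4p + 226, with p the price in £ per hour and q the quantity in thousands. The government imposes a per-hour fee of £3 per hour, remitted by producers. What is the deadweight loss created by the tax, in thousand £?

Deadweight loss = £3.6 thousand.

Before the tax: set 266 − p = 4p + 226 → p* = £8, q* = 258.
With the tax collected from producers, supply shifts: qs = 4(p − 3) + 226.
Solving gives q = 255.6 with buyers paying £10.4 and producers receiving £7.4 (the £3 wedge).
Quantity falls by |ΔQ| = |258 − 255.6| = 2.4.
DWL = ½ · t · |ΔQ| = ½ · 3 · 2.4 = £3.6.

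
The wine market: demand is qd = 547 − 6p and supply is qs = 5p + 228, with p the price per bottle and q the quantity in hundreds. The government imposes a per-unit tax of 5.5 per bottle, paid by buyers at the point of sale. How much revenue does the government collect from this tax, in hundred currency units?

Tax revenue = 1969 hundred.

Before the tax: set 547 − 6p = 5p + 228 → p* = 29, q* = 373.
With the tax collected from buyers, demand (in seller-price terms) shifts: qd = 547 − 6(p + 5.5).
New equilibrium: buyers pay 31.5, producers receive 26, q = 358. (Wedge: pb − ps = 5.5.)
Revenue = t · Q = 5.5 · 358 = 1969.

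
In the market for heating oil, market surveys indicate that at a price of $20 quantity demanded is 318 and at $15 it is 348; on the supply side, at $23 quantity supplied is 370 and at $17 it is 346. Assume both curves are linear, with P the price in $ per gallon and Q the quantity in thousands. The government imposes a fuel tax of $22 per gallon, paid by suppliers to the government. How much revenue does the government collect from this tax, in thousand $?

Tax revenue = $6362.4 thousand.

Demand slope: (348 − 318)/(15 − 20) = -6, so Qd = 438 − 6P.
Supply slope: (346 − 370)/(17 − 23) = 4, so Qs = 4P + 278.
Before the tax: set 438 − 6P = 4P + 278 → P* = $16, Q* = 342.
With the tax collected from suppliers, supply shifts: Qs = 4(P − 22) + 278.
New equilibrium: buyers pay $24.8, suppliers receive $2.8, Q = 289.2. (Wedge: Pb − Ps = 22.)
Revenue = t · Q = 22 · 289.2 = $6362.4.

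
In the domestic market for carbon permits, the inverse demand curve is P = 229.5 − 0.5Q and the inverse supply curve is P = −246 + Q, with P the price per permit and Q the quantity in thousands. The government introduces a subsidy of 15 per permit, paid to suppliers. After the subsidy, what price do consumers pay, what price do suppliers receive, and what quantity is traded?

Consumers pay 66; suppliers receive 81; quantity = 327.

Inverting to Q(P) form: Qd = 459 − 2P; Qs = P + 246.
Without the subsidy, 459 − 2P = P + 246 gives 3P = 213, so P* = 71 and Q* = 317.
With a per-unit subsidy paid to suppliers, each receives P + 15 per unit sold, so supply becomes Qs = (P + 15) + 246.
New equilibrium: consumers pay 66, suppliers receive 81, Q = 327. (Wedge: Pb − Ps = −15.)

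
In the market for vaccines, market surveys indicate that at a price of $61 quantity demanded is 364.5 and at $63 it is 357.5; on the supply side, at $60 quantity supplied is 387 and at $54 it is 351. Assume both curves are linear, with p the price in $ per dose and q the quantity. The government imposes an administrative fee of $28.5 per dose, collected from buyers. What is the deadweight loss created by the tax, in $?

Deadweight loss = $897.75.

Demand slope: (357.5 − 364.5)/(63 − 61) = -3.5, so qd = 578 − 3.5p.
Supply slope: (351 − 387)/(54 − 60) = 6, so qs = 6p + 27.
Without the tax, 578 − 3.5p = 6p + 27 gives 9.5p = 551, so p* = $58 and q* = 375.
With the tax collected from buyers, demand (in seller-price terms) shifts: qd = 578 − 3.5(p + 28.5).
Solving gives q = 312 with buyers paying $76 and suppliers receiving $47.5 (the $28.5 wedge).
Quantity falls by |ΔQ| = |375 − 312| = 63.
DWL = ½ · t · |ΔQ| = ½ · 28.5 · 63 = $897.75.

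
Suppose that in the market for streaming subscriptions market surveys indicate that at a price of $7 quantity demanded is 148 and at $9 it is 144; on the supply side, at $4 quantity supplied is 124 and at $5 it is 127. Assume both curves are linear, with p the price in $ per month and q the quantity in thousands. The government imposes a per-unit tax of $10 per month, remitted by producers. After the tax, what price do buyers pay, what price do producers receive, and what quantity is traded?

Buyers pay $16; producers receive $6; quantity = 130.

Demand slope: (144 − 148)/(9 − 7) = -2, so qd = 162 − 2p.
Supply slope: (127 − 124)/(5 − 4) = 3, so qs = 3p + 112.
Without the tax, 162 − 2p = 3p + 112 gives 5p = 50, so p* = $10 and q* = 142.
With the tax collected from producers, supply shifts: qs = 3(p − 10) + 112.
Solving gives q = 130 with buyers paying $16 and producers receiving $6 (the $10 wedge).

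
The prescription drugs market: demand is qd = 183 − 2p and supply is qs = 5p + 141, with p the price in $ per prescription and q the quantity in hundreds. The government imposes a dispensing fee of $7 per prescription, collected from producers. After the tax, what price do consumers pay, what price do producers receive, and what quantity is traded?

Consumers pay $11; producers receive $4; quantity = 161.

Without the tax, 183 − 2p = 5p + 141 gives 7p = 42, so p* = $6 and q* = 171.
With the tax collected from producers, supply shifts: qs = 5(p − 7) + 141.
New equilibrium: consumers pay $11, producers receive $4, q = 161. (Wedge: pb − ps = 7.)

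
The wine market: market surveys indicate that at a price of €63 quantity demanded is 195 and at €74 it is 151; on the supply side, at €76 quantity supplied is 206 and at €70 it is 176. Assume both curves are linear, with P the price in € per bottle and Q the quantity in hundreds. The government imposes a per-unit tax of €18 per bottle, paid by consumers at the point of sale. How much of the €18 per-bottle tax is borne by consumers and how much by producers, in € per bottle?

Consumers bear €10 per bottle; producers bear €8 per bottle.

Demand slope: (151 − 195)/(74 − 63) = -4, so Qd = 447 − 4P.
Supply slope: (176 − 206)/(70 − 76) = 5, so Qs = 5P − 174.
Without the tax, 447 − 4P = 5P − 174 gives 9P = 621, so P* = €69 and Q* = 171.
With the tax collected from consumers, demand (in seller-price terms) shifts: Qd = 447 − 4(P + 18).
Solving gives Q = 131 with consumers paying €79 and producers receiving €61 (the €18 wedge).
Burden on consumers: €10; on producers: €8. (They sum to €18.)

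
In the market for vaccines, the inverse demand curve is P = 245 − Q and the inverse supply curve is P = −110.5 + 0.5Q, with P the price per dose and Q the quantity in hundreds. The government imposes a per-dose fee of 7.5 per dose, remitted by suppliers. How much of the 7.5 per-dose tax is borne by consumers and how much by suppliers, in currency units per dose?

Consumers bear 5 per dose; suppliers bear 2.5 per dose.

Rewrite in direct form: Qd = 245 − P and Qs = 2P + 221.
Without the tax, 245 − P = 2P + 221 gives 3P = 24, so P* = 8 and Q* = 237.
With the tax collected from suppliers, supply shifts: Qs = 2(P − 7.5) + 221.
New equilibrium: consumers pay 13, suppliers receive 5.5, Q = 232. (Wedge: Pb − Ps = 7.5.)
Burden on consumers: 5; on suppliers: 2.5. (They sum to 7.5.)
The less price-elastic side of the market bears the larger share of a per-unit tax.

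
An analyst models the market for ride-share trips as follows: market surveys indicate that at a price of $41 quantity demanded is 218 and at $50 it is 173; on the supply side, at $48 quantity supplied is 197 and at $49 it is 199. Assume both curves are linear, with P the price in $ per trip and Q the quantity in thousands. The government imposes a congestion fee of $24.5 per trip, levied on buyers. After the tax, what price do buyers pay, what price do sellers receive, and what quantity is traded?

Buyers pay $53; sellers receive $28.5; quantity = 158.

Demand slope: (173 − 218)/(50 − 41) = -5, so Qd = 423 − 5P.
Supply slope: (199 − 197)/(49 − 48) = 2, so Qs = 2P + 101.
Without the tax, 423 − 5P = 2P + 101 gives 7P = 322, so P* = $46 and Q* = 193.
With the tax collected from buyers, demand (in seller-price terms) shifts: Qd = 423 − 5(P + 24.5).
New equilibrium: buyers pay $53, sellers receive $28.5, Q = 158. (Wedge: Pb − Ps = 24.5.)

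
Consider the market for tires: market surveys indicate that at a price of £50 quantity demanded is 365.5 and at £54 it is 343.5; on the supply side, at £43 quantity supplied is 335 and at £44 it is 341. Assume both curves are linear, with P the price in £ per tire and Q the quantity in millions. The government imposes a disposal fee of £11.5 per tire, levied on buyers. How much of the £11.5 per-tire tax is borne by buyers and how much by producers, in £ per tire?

Demand slope: (343.5 − 365.5)/(54 − 50) = -5.5, so Qd = 640.5 − 5.5P.
Supply slope: (341 − 335)/(44 − 43) = 6, so Qs = 6P + 77.
Without the tax, 640.5 − 5.5P = 6P + 77 gives 11.5P = 563.5, so P* = £49 and Q* = 371.
With the tax collected from buyers, demand (in seller-price terms) shifts: Qd = 640.5 − 5.5(P + 11.5).
New equilibrium: buyers pay £55, producers receive £43.5, Q = 338. (Wedge: Pb − Ps = 11.5.)
Burden on buyers: £6; on producers: £5.5. (They sum to £11.5.)
The less price-elastic side of the market bears the larger share of a per-unit tax.

Buyers bear £6 per tire; producers bear £5.5 per tire.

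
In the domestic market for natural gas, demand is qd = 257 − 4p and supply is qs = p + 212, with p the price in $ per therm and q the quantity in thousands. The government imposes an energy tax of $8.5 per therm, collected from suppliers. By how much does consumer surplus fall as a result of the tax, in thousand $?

Consumer surplus falls by $369.92 thousand.

Without the tax, 257 − 4p = p + 212 gives 5p = 45, so p* = $9 and q* = 221.
With the tax collected from suppliers, supply shifts: qs = (p − 8.5) + 212.
New equilibrium: buyers pay $10.7, suppliers receive $2.2, q = 214.2. (Wedge: pb − ps = 8.5.)
ΔCS is the trapezoid between Q = 214.2 and Q = 221 of height $1.7: ½ · (221 + 214.2) · 1.7 = $369.92.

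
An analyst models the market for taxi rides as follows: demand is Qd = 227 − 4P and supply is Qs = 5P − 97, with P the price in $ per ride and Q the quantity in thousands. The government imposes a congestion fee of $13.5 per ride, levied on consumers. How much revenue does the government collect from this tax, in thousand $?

Without the tax, 227 − 4P = 5P − 97 gives 9P = 324, so P* = $36 and Q* = 83.
With the tax collected from consumers, demand (in seller-price terms) shifts: Qd = 227 − 4(P + 13.5).
Solving gives Q = 53 with consumers paying $43.5 and producers receiving $30 (the $13.5 wedge).
Revenue = t · Q = 13.5 · 53 = $715.5.

Tax revenue = $715.5 thousand.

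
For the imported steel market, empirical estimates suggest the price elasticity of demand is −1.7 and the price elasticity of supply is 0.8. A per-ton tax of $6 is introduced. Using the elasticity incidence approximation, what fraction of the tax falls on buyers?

Buyers' share ≈ 0.32.

Incidence ratio: buyers' share ≈ εs / (εs + |εd|) = 0.8 / (0.8 + 1.7) = 0.32.
Supply is the less elastic side, so buyers bear the smaller share.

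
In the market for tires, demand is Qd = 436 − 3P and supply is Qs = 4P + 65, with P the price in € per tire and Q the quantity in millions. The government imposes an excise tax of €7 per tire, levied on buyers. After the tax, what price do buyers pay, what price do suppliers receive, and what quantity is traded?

Without the tax, 436 − 3P = 4P + 65 gives 7P = 371, so P* = €53 and Q* = 277.
With the tax collected from buyers, demand (in seller-price terms) shifts: Qd = 436 − 3(P + 7).
Solving gives Q = 265 with buyers paying €57 and suppliers receiving €50 (the €7 wedge).

Buyers pay €57; suppliers receive €50; quantity = 265.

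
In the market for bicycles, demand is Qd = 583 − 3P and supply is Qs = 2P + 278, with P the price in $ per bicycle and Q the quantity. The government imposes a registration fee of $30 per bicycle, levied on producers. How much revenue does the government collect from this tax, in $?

Without the tax, 583 − 3P = 2P + 278 gives 5P = 305, so P* = $61 and Q* = 400.
With the tax collected from producers, supply shifts: Qs = 2(P − 30) + 278.
Solving gives Q = 364 with buyers paying $73 and producers receiving $43 (the $30 wedge).
Revenue = t · Q = 30 · 364 = $10920.

Tax revenue = $10920.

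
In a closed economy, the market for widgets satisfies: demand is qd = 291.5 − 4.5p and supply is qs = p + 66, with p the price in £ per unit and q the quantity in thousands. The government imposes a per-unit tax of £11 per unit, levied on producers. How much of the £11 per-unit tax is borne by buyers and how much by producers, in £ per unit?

Buyers bear £2 per unit; producers bear £9 per unit.

Before the tax: set 291.5 − 4.5p = p + 66 → p* = £41, q* = 107.
With the tax collected from producers, supply shifts: qs = (p − 11) + 66.
New equilibrium: buyers pay £43, producers receive £32, q = 98. (Wedge: pb − ps = 11.)
Burden on buyers: £2; on producers: £9. (They sum to £11.)
The less price-elastic side of the market bears the larger share of a per-unit tax.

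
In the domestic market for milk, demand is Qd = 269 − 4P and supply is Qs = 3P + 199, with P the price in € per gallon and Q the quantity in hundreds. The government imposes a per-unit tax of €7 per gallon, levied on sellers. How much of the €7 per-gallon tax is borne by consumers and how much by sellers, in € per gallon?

Without the tax, 269 − 4P = 3P + 199 gives 7P = 70, so P* = €10 and Q* = 229.
With the tax collected from sellers, supply shifts: Qs = 3(P − 7) + 199.
Solving gives Q = 217 with consumers paying €13 and sellers receiving €6 (the €7 wedge).
Burden on consumers: €3; on sellers: €4. (They sum to €7.)

Consumers bear €3 per gallon; sellers bear €4 per gallon.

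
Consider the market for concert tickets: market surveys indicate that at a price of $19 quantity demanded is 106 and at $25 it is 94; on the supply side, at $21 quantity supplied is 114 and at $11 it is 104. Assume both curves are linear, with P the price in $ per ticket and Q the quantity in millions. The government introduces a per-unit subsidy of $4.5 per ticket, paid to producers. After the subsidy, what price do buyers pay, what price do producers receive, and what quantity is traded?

Demand slope: (94 − 106)/(25 − 19) = -2, so Qd = 144 − 2P.
Supply slope: (104 − 114)/(11 − 21) = 1, so Qs = P + 93.
Without the subsidy, 144 − 2P = P + 93 gives 3P = 51, so P* = $17 and Q* = 110.
With a per-unit subsidy paid to producers, each receives P + 4.5 per unit sold, so supply becomes Qs = (P + 4.5) + 93.
Solving gives Q = 113 with buyers paying $15.5 and producers receiving $20 (the $4.5 wedge).

Buyers pay $15.5; producers receive $20; quantity = 113.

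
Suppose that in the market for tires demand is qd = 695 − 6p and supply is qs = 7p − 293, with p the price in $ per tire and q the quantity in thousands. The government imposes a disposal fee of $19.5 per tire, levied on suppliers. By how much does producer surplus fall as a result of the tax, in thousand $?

Producer surplus falls by $1867.5 thousand.

Before the tax: set 695 − 6p = 7p − 293 → p* = $76, q* = 239.
With the tax collected from suppliers, supply shifts: qs = 7(p − 19.5) − 293.
New equilibrium: buyers pay $86.5, suppliers receive $67, q = 176. (Wedge: pb − ps = 19.5.)
ΔPS is the trapezoid between Q = 176 and Q = 239 of height $9: ½ · (239 + 176) · 9 = $1867.5.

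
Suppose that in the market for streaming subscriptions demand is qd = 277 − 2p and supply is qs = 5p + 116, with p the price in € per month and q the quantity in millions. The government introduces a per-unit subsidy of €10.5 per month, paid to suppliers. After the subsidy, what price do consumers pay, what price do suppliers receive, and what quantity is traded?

Before the subsidy: set 277 − 2p = 5p + 116 → p* = €23, q* = 231.
With a per-unit subsidy paid to suppliers, each receives p + 10.5 per unit sold, so supply becomes qs = 5(p + 10.5) + 116.
New equilibrium: consumers pay €15.5, suppliers receive €26, q = 246. (Wedge: pb − ps = −10.5.)

Consumers pay €15.5; suppliers receive €26; quantity = 246.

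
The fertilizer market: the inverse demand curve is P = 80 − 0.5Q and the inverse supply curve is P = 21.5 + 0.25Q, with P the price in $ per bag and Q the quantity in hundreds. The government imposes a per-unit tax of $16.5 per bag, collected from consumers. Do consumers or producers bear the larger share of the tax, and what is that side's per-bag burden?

Rewrite in direct form: Qd = 160 − 2P and Qs = 4P − 86.
Without the tax, 160 − 2P = 4P − 86 gives 6P = 246, so P* = $41 and Q* = 78.
With the tax collected from consumers, demand (in seller-price terms) shifts: Qd = 160 − 2(P + 16.5).
New equilibrium: consumers pay $52, producers receive $35.5, Q = 56. (Wedge: Pb − Ps = 16.5.)
Per-bag burden: consumers $11, producers $5.5.
Consumers take the larger share because demand is less price-elastic here (demand slope 2 vs supply slope 4).

Consumers bear the larger share: $11 per bag.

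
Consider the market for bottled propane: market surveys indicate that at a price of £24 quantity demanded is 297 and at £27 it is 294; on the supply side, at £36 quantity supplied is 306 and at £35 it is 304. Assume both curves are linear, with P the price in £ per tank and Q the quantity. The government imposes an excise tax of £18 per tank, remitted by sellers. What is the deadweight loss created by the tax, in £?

Deadweight loss = £108.

Demand slope: (294 − 297)/(27 − 24) = -1, so Qd = 321 − P.
Supply slope: (304 − 306)/(35 − 36) = 2, so Qs = 2P + 234.
Before the tax: set 321 − P = 2P + 234 → P* = £29, Q* = 292.
With the tax collected from sellers, supply shifts: Qs = 2(P − 18) + 234.
New equilibrium: consumers pay £41, sellers receive £23, Q = 280. (Wedge: Pb − Ps = 18.)
Quantity falls by |ΔQ| = |292 − 280| = 12.
DWL = ½ · t · |ΔQ| = ½ · 18 · 12 = £108.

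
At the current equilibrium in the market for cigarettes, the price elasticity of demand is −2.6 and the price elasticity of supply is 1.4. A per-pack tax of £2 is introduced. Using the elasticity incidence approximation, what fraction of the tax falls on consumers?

Consumers' share ≈ 0.35.

Incidence ratio: consumers' share ≈ εs / (εs + |εd|) = 1.4 / (1.4 + 2.6) = 0.35.
Supply is the less elastic side, so consumers bear the smaller share.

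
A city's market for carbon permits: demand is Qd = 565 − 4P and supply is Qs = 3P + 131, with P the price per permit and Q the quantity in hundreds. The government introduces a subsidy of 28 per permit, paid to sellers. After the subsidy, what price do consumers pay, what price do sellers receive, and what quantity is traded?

Consumers pay 50; sellers receive 78; quantity = 365.

Without the subsidy, 565 − 4P = 3P + 131 gives 7P = 434, so P* = 62 and Q* = 317.
With a per-unit subsidy paid to sellers, each receives P + 28 per unit sold, so supply becomes Qs = 3(P + 28) + 131.
Solving gives Q = 365 with consumers paying 50 and sellers receiving 78 (the 28 wedge).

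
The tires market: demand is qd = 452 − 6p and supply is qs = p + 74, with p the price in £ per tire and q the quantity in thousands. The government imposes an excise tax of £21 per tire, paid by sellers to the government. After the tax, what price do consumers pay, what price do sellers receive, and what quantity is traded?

Consumers pay £57; sellers receive £36; quantity = 110.

Without the tax, 452 − 6p = p + 74 gives 7p = 378, so p* = £54 and q* = 128.
With the tax collected from sellers, supply shifts: qs = (p − 21) + 74.
New equilibrium: consumers pay £57, sellers receive £36, q = 110. (Wedge: pb − ps = 21.)
The less price-elastic side of the market bears the larger share of a per-unit tax.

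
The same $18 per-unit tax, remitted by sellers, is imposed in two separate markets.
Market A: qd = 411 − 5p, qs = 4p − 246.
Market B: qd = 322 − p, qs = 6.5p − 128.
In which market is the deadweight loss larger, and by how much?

Market A, by $219.6.

Market A: pre-tax p* = $73, q* = 46; post-tax q = 6; deadweight loss = $360.
Market B: pre-tax p* = $60, q* = 262; post-tax q = 246.4; deadweight loss = $140.4.
Difference: $360 vs $140.4 → market A is larger by $219.6.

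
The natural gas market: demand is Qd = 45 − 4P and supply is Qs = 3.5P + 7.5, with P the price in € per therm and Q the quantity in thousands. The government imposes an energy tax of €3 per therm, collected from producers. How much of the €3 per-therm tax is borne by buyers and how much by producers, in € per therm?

Without the tax, 45 − 4P = 3.5P + 7.5 gives 7.5P = 37.5, so P* = €5 and Q* = 25.
With the tax collected from producers, supply shifts: Qs = 3.5(P − 3) + 7.5.
Solving gives Q = 19.4 with buyers paying €6.4 and producers receiving €3.4 (the €3 wedge).
Burden on buyers: €1.4; on producers: €1.6. (They sum to €3.)
The less price-elastic side of the market bears the larger share of a per-unit tax.

Buyers bear €1.4 per therm; producers bear €1.6 per therm.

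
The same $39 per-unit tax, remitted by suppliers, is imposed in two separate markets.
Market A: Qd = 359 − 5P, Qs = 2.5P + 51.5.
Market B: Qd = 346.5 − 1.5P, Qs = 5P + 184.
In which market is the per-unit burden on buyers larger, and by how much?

Market A: pre-tax P* = $41, Q* = 154; post-tax Q = 89; per-unit burden on buyers = $13.
Market B: pre-tax P* = $25, Q* = 309; post-tax Q = 264; per-unit burden on buyers = $30.
Difference: $13 vs $30 → market B is larger by $17.

Market B, by $17.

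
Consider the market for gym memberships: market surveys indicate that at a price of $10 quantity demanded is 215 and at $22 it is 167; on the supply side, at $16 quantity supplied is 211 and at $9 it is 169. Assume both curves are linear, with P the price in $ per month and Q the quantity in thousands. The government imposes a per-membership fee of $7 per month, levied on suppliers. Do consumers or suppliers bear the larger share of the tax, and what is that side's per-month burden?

Demand slope: (167 − 215)/(22 − 10) = -4, so Qd = 255 − 4P.
Supply slope: (169 − 211)/(9 − 16) = 6, so Qs = 6P + 115.
Before the tax: set 255 − 4P = 6P + 115 → P* = $14, Q* = 199.
With the tax collected from suppliers, supply shifts: Qs = 6(P − 7) + 115.
Solving gives Q = 182.2 with consumers paying $18.2 and suppliers receiving $11.2 (the $7 wedge).
Per-month burden: consumers $4.2, suppliers $2.8.
Consumers take the larger share because demand is less price-elastic here (demand slope 4 vs supply slope 6).
The less price-elastic side of the market bears the larger share of a per-unit tax.

Consumers bear the larger share: $4.2 per month.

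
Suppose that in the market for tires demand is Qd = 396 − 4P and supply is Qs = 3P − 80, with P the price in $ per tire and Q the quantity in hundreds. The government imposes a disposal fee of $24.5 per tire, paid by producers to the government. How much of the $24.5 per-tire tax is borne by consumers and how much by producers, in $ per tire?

Consumers bear $10.5 per tire; producers bear $14 per tire.

Before the tax: set 396 − 4P = 3P − 80 → P* = $68, Q* = 124.
With the tax collected from producers, supply shifts: Qs = 3(P − 24.5) − 80.
Solving gives Q = 82 with consumers paying $78.5 and producers receiving $54 (the $24.5 wedge).
Burden on consumers: $10.5; on producers: $14. (They sum to $24.5.)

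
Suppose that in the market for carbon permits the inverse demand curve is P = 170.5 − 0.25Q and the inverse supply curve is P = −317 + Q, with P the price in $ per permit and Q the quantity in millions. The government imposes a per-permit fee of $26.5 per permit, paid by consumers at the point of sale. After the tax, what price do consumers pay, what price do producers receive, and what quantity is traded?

Consumers pay $78.3; producers receive $51.8; quantity = 368.8.

Rewrite in direct form: Qd = 682 − 4P and Qs = P + 317.
Without the tax, 682 − 4P = P + 317 gives 5P = 365, so P* = $73 and Q* = 390.
With the tax collected from consumers, demand (in seller-price terms) shifts: Qd = 682 − 4(P + 26.5).
New equilibrium: consumers pay $78.3, producers receive $51.8, Q = 368.8. (Wedge: Pb − Ps = 26.5.)
The less price-elastic side of the market bears the larger share of a per-unit tax.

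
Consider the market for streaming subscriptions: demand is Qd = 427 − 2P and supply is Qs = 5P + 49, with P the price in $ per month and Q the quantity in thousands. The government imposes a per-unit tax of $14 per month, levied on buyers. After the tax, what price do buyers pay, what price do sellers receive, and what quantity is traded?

Before the tax: set 427 − 2P = 5P + 49 → P* = $54, Q* = 319.
With the tax collected from buyers, demand (in seller-price terms) shifts: Qd = 427 − 2(P + 14).
Solving gives Q = 299 with buyers paying $64 and sellers receiving $50 (the $14 wedge).

Buyers pay $64; sellers receive $50; quantity = 299.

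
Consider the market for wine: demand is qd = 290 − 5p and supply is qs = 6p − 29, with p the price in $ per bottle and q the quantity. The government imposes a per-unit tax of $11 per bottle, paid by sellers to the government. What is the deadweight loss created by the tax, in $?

Without the tax, 290 − 5p = 6p − 29 gives 11p = 319, so p* = $29 and q* = 145.
With the tax collected from sellers, supply shifts: qs = 6(p − 11) − 29.
Solving gives q = 115 with buyers paying $35 and sellers receiving $24 (the $11 wedge).
Quantity falls by |ΔQ| = |145 − 115| = 30.
DWL = ½ · t · |ΔQ| = ½ · 11 · 30 = $165.

Deadweight loss = $165.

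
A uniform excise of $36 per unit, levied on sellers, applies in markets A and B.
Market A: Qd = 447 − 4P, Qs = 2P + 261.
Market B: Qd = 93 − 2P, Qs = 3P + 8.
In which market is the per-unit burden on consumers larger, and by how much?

Market A: pre-tax P* = $31, Q* = 323; post-tax Q = 275; per-unit burden on consumers = $12.
Market B: pre-tax P* = $17, Q* = 59; post-tax Q = 15.8; per-unit burden on consumers = $21.6.
Difference: $12 vs $21.6 → market B is larger by $9.6.

Market B, by $9.6.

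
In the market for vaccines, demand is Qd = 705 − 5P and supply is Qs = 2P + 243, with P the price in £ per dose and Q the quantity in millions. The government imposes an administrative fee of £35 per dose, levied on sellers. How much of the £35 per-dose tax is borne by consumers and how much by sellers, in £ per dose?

Consumers bear £10 per dose; sellers bear £25 per dose.

Before the tax: set 705 − 5P = 2P + 243 → P* = £66, Q* = 375.
With the tax collected from sellers, supply shifts: Qs = 2(P − 35) + 243.
Solving gives Q = 325 with consumers paying £76 and sellers receiving £41 (the £35 wedge).
Burden on consumers: £10; on sellers: £25. (They sum to £35.)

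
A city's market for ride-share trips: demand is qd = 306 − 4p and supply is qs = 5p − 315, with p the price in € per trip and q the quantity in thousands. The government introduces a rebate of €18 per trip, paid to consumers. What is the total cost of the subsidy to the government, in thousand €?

Government outlay = €1260 thousand.

Without the subsidy, 306 − 4p = 5p − 315 gives 9p = 621, so p* = €69 and q* = 30.
With a per-unit subsidy paid to consumers, each effectively pays p − 18, so demand becomes qd = 306 − 4(p − 18).
New equilibrium: consumers pay €59, sellers receive €77, q = 70. (Wedge: pb − ps = −18.)
Outlay = t · Q = 18 · 70 = €1260.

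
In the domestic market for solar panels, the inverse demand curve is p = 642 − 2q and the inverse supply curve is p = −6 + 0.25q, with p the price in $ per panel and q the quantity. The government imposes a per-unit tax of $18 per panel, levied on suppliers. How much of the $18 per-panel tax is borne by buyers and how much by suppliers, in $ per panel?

Buyers bear $16 per panel; suppliers bear $2 per panel.

Inverting to q(p) form: qd = 321 − 0.5p; qs = 4p + 24.
Without the tax, 321 − 0.5p = 4p + 24 gives 4.5p = 297, so p* = $66 and q* = 288.
With the tax collected from suppliers, supply shifts: qs = 4(p − 18) + 24.
Solving gives q = 280 with buyers paying $82 and suppliers receiving $64 (the $18 wedge).
Burden on buyers: $16; on suppliers: $2. (They sum to $18.)
The less price-elastic side of the market bears the larger share of a per-unit tax.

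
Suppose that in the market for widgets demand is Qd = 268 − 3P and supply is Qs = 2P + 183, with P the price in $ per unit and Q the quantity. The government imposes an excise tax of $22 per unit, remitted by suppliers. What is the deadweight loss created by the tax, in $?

Before the tax: set 268 − 3P = 2P + 183 → P* = $17, Q* = 217.
With the tax collected from suppliers, supply shifts: Qs = 2(P − 22) + 183.
New equilibrium: consumers pay $25.8, suppliers receive $3.8, Q = 190.6. (Wedge: Pb − Ps = 22.)
Quantity falls by |ΔQ| = |217 − 190.6| = 26.4.
DWL = ½ · t · |ΔQ| = ½ · 22 · 26.4 = $290.4.

Deadweight loss = $290.4.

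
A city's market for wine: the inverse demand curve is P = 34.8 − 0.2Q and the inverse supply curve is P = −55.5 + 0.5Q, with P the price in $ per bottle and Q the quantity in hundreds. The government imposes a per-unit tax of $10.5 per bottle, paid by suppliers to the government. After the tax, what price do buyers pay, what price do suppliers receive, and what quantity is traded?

Rewrite in direct form: Qd = 174 − 5P and Qs = 2P + 111.
Before the tax: set 174 − 5P = 2P + 111 → P* = $9, Q* = 129.
With the tax collected from suppliers, supply shifts: Qs = 2(P − 10.5) + 111.
New equilibrium: buyers pay $12, suppliers receive $1.5, Q = 114. (Wedge: Pb − Ps = 10.5.)

Buyers pay $12; suppliers receive $1.5; quantity = 114.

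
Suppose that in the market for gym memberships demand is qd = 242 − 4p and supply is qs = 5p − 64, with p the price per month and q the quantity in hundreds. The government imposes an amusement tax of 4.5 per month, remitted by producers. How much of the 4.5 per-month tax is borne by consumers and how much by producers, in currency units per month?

Consumers bear 2.5 per month; producers bear 2 per month.

Without the tax, 242 − 4p = 5p − 64 gives 9p = 306, so p* = 34 and q* = 106.
With the tax collected from producers, supply shifts: qs = 5(p − 4.5) − 64.
Solving gives q = 96 with consumers paying 36.5 and producers receiving 32 (the 4.5 wedge).
Burden on consumers: 2.5; on producers: 2. (They sum to 4.5.)
The less price-elastic side of the market bears the larger share of a per-unit tax.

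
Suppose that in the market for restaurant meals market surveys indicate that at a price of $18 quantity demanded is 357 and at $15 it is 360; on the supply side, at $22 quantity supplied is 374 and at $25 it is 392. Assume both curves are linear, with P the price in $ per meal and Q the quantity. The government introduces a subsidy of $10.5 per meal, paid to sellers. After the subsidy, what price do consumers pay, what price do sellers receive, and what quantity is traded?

Consumers pay $10; sellers receive $20.5; quantity = 365.

Demand slope: (360 − 357)/(15 − 18) = -1, so Qd = 375 − P.
Supply slope: (392 − 374)/(25 − 22) = 6, so Qs = 6P + 242.
Before the subsidy: set 375 − P = 6P + 242 → P* = $19, Q* = 356.
With a per-unit subsidy paid to sellers, each receives P + 10.5 per unit sold, so supply becomes Qs = 6(P + 10.5) + 242.
Solving gives Q = 365 with consumers paying $10 and sellers receiving $20.5 (the $10.5 wedge).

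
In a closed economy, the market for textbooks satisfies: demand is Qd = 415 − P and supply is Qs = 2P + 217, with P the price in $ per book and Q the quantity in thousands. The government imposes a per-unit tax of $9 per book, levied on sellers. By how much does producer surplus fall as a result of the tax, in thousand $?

Without the tax, 415 − P = 2P + 217 gives 3P = 198, so P* = $66 and Q* = 349.
With the tax collected from sellers, supply shifts: Qs = 2(P − 9) + 217.
Solving gives Q = 343 with buyers paying $72 and sellers receiving $63 (the $9 wedge).
ΔPS is the trapezoid between Q = 343 and Q = 349 of height $3: ½ · (349 + 343) · 3 = $1038.

Producer surplus falls by $1038 thousand.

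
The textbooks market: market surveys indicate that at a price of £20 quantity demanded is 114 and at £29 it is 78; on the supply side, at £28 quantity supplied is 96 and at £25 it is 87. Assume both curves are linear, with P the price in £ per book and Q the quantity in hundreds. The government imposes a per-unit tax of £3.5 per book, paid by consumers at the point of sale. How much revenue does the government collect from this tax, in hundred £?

Demand slope: (78 − 114)/(29 − 20) = -4, so Qd = 194 − 4P.
Supply slope: (87 − 96)/(25 − 28) = 3, so Qs = 3P + 12.
Before the tax: set 194 − 4P = 3P + 12 → P* = £26, Q* = 90.
With the tax collected from consumers, demand (in seller-price terms) shifts: Qd = 194 − 4(P + 3.5).
Solving gives Q = 84 with consumers paying £27.5 and producers receiving £24 (the £3.5 wedge).
Revenue = t · Q = 3.5 · 84 = £294.

Tax revenue = £294 hundred.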